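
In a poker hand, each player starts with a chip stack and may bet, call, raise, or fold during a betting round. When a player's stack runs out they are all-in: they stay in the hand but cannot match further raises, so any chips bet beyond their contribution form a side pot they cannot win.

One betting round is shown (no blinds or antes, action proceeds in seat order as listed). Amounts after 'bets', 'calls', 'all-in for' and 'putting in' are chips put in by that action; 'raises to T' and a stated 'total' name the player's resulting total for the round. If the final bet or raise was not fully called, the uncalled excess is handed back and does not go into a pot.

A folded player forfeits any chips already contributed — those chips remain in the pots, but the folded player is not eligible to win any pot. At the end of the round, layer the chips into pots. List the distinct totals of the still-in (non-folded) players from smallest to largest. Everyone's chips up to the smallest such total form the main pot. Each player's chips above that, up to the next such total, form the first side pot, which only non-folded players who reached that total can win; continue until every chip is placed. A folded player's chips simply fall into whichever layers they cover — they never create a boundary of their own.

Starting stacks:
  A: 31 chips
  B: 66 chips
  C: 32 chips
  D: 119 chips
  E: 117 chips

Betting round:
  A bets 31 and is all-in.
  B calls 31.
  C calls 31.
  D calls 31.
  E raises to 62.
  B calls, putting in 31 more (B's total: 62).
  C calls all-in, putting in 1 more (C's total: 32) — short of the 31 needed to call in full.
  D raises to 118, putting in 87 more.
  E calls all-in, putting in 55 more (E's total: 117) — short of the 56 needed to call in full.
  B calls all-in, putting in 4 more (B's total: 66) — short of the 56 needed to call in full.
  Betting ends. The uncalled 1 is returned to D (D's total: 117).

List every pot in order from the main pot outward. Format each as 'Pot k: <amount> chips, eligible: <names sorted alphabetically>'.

Contributions (after 1 returned to D): A=31, B=66, C=32, D=117, E=117
Pot levels (distinct totals of non-folded players): 31, 32, 66, 117
Layer 1-31: 31 each from A, B, C, D, E = 31*5 = 155 chips; eligible A, B, C, D, E
Layer 32-32: 1 each from B, C, D, E = 1*4 = 4 chips; eligible B, C, D, E
Layer 33-66: 34 each from B, D, E = 34*3 = 102 chips; eligible B, D, E
Layer 67-117: 51 each from D, E = 51*2 = 102 chips; eligible D, E

Pot 1: 155 chips, eligible: A, B, C, D, E
Pot 2: 4 chips, eligible: B, C, D, E
Pot 3: 102 chips, eligible: B, D, E
Pot 4: 102 chips, eligible: D, E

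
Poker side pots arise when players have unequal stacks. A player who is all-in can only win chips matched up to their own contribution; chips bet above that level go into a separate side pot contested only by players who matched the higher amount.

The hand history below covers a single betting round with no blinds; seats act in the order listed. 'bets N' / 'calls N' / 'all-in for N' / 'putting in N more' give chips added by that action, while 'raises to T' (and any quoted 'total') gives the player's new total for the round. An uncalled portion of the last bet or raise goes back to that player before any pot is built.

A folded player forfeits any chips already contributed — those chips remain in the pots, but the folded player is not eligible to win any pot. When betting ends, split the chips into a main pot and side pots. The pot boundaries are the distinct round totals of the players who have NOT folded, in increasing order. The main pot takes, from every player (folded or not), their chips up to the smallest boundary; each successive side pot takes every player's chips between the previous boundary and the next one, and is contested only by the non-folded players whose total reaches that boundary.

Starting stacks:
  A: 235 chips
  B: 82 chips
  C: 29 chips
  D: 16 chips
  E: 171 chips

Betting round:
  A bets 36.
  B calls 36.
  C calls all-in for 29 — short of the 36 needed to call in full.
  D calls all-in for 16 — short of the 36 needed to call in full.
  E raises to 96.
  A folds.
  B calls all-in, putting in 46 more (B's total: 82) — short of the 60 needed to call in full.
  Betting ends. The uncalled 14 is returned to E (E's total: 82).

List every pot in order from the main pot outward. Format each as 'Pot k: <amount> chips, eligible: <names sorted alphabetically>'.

Pot 1: 80 chips, eligible: B, C, D, E
Pot 2: 52 chips, eligible: B, C, E
Pot 3: 113 chips, eligible: B, E

Derivation:
Contributions (after 14 returned to E): A=36, B=82, C=29, D=16, E=82
Folded: A
Pot levels (distinct totals of non-folded players): 16, 29, 82
Layer 1-16: 16 each from A, B, C, D, E = 16*5 = 80 chips; eligible B, C, D, E
Layer 17-29: 13 each from A, B, C, E = 13*4 = 52 chips; eligible B, C, E
Layer 30-82: A 7 + B 53 + E 53 = 113 chips; eligible B, E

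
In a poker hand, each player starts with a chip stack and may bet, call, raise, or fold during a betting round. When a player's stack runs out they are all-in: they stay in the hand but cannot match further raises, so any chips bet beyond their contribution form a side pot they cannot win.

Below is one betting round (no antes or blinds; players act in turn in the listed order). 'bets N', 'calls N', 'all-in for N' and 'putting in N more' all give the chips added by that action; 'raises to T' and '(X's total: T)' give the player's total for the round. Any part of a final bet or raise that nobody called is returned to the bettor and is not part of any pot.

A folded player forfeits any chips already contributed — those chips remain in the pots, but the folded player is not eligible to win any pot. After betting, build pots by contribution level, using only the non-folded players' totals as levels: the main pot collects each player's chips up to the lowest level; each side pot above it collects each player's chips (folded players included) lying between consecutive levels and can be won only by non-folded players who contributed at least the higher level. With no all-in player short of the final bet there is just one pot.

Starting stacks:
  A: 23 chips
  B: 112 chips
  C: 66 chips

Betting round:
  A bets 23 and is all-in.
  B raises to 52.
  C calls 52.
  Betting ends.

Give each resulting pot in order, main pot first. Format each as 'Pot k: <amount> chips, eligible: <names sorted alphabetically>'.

Contributions: A=23, B=52, C=52
Pot levels (distinct totals of non-folded players): 23, 52
Layer 1-23: 23 each from A, B, C = 23*3 = 69 chips; eligible A, B, C
Layer 24-52: 29 each from B, C = 29*2 = 58 chips; eligible B, C

Pot 1: 69 chips, eligible: A, B, C
Pot 2: 58 chips, eligible: B, C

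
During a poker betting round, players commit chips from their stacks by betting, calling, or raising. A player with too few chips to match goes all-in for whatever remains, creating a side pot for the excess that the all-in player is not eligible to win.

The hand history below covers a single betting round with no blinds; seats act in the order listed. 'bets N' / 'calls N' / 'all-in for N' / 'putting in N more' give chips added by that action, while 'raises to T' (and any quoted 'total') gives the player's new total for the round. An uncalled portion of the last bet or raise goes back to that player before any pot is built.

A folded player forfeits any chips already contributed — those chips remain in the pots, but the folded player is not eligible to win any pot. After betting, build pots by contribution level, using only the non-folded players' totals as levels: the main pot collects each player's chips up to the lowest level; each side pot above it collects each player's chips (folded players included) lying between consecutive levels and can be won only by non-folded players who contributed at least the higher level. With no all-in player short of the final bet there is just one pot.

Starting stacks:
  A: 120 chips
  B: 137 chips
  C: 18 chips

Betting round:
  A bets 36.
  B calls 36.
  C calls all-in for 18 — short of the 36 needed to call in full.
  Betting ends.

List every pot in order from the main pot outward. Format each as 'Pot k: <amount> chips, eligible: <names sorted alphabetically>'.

Contributions: A=36, B=36, C=18
Pot levels (distinct totals of non-folded players): 18, 36
Layer 1-18: 18 each from A, B, C = 18*3 = 54 chips; eligible A, B, C
Layer 19-36: 18 each from A, B = 18*2 = 36 chips; eligible A, B

Pot 1: 54 chips, eligible: A, B, C
Pot 2: 36 chips, eligible: A, B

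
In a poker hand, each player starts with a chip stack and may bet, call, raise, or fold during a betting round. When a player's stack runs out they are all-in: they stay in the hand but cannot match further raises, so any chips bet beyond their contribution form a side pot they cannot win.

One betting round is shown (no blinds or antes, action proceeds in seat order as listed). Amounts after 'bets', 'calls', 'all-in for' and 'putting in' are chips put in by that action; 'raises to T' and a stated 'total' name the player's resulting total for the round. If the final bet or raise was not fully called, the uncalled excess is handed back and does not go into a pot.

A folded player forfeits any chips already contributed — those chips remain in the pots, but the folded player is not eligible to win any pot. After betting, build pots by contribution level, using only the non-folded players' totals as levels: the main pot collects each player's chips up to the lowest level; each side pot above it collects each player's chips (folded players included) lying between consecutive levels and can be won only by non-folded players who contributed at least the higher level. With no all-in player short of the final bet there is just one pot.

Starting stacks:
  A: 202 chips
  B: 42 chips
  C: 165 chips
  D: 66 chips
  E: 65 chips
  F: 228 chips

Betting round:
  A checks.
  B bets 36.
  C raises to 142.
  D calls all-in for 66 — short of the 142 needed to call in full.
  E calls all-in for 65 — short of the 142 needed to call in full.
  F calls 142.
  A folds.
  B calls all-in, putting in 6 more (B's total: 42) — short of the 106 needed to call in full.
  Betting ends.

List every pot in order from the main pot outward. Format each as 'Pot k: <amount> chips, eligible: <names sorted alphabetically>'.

Pot 1: 210 chips, eligible: B, C, D, E, F
Pot 2: 92 chips, eligible: C, D, E, F
Pot 3: 3 chips, eligible: C, D, F
Pot 4: 152 chips, eligible: C, F

Derivation:
Contributions: B=42, C=142, D=66, E=65, F=142
Folded: A
Pot levels (distinct totals of non-folded players): 42, 65, 66, 142
Layer 1-42: 42 each from B, C, D, E, F = 42*5 = 210 chips; eligible B, C, D, E, F
Layer 43-65: 23 each from C, D, E, F = 23*4 = 92 chips; eligible C, D, E, F
Layer 66-66: 1 each from C, D, F = 1*3 = 3 chips; eligible C, D, F
Layer 67-142: 76 each from C, F = 76*2 = 152 chips; eligible C, F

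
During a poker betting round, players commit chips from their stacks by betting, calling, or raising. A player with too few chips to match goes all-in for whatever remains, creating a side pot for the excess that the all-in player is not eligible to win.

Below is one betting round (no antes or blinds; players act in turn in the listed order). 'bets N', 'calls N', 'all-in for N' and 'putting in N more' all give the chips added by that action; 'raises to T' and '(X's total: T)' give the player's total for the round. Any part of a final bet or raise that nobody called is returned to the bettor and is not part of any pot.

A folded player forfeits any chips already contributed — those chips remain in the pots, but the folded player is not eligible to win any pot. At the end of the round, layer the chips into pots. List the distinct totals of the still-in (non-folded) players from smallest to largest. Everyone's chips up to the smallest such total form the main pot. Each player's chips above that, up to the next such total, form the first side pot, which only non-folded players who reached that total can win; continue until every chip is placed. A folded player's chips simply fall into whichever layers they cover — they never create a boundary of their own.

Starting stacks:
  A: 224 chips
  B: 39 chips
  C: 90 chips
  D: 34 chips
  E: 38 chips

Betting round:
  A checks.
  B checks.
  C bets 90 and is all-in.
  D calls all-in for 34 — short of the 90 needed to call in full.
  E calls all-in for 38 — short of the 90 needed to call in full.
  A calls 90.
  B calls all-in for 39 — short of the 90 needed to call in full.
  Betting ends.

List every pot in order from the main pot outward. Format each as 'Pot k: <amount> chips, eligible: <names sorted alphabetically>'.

Contributions: A=90, B=39, C=90, D=34, E=38
Pot levels (distinct totals of non-folded players): 34, 38, 39, 90
Layer 1-34: 34 each from A, B, C, D, E = 34*5 = 170 chips; eligible A, B, C, D, E
Layer 35-38: 4 each from A, B, C, E = 4*4 = 16 chips; eligible A, B, C, E
Layer 39-39: 1 each from A, B, C = 1*3 = 3 chips; eligible A, B, C
Layer 40-90: 51 each from A, C = 51*2 = 102 chips; eligible A, C

Pot 1: 170 chips, eligible: A, B, C, D, E
Pot 2: 16 chips, eligible: A, B, C, E
Pot 3: 3 chips, eligible: A, B, C
Pot 4: 102 chips, eligible: A, C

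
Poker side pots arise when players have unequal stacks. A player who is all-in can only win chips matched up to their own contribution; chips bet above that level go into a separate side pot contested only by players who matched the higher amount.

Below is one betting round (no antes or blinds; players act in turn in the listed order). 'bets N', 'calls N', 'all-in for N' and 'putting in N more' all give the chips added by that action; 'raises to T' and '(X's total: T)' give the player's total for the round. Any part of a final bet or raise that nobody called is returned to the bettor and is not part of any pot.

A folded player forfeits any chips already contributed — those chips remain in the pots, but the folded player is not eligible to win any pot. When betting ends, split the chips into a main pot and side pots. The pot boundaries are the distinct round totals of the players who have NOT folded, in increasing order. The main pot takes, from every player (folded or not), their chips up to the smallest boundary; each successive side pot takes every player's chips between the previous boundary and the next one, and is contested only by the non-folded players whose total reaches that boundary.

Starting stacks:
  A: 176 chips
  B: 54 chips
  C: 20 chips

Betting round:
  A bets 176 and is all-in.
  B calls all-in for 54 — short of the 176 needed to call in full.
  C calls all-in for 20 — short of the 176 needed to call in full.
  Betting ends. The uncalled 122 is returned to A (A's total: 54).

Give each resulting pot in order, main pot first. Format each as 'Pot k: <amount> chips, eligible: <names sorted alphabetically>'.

Pot 1: 60 chips, eligible: A, B, C
Pot 2: 68 chips, eligible: A, B

Derivation:
Contributions (after 122 returned to A): A=54, B=54, C=20
Pot levels (distinct totals of non-folded players): 20, 54
Layer 1-20: 20 each from A, B, C = 20*3 = 60 chips; eligible A, B, C
Layer 21-54: 34 each from A, B = 34*2 = 68 chips; eligible A, B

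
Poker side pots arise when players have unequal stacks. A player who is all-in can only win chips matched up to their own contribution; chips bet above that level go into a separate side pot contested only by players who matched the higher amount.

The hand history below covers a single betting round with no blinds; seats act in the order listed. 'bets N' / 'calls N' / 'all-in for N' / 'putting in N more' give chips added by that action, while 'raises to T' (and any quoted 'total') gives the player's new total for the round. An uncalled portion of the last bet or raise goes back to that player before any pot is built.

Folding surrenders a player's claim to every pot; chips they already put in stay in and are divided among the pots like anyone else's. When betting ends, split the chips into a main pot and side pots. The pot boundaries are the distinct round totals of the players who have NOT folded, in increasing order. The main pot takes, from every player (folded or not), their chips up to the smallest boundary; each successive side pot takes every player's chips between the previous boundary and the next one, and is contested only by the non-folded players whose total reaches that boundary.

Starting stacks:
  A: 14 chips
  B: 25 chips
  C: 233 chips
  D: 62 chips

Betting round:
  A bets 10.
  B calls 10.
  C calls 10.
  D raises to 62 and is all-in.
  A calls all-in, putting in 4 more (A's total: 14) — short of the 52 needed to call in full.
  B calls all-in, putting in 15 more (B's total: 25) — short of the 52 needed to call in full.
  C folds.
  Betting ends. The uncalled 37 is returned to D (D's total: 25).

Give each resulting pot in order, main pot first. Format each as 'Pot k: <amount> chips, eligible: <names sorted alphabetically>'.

Contributions (after 37 returned to D): A=14, B=25, C=10, D=25
Folded: C
Pot levels (distinct totals of non-folded players): 14, 25
Layer 1-14: A 14 + B 14 + C 10 + D 14 = 52 chips; eligible A, B, D
Layer 15-25: 11 each from B, D = 11*2 = 22 chips; eligible B, D

Pot 1: 52 chips, eligible: A, B, D
Pot 2: 22 chips, eligible: B, D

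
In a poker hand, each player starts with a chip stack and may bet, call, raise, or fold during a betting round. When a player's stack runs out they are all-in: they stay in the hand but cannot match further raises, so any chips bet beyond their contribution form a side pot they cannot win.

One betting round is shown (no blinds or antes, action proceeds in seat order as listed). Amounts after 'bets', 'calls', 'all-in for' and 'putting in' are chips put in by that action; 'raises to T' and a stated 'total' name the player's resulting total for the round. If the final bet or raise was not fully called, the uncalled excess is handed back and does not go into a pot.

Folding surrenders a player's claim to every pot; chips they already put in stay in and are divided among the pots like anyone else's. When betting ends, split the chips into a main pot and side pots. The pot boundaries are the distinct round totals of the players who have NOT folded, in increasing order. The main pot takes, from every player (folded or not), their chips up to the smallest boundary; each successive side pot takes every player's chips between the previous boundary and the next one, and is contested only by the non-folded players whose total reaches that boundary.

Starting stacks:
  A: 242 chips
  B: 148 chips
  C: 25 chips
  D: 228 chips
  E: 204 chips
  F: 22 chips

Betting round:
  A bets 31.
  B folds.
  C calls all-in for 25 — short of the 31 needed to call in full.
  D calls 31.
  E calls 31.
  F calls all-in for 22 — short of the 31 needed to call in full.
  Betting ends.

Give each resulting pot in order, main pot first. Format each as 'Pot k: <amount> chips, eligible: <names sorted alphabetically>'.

Pot 1: 110 chips, eligible: A, C, D, E, F
Pot 2: 12 chips, eligible: A, C, D, E
Pot 3: 18 chips, eligible: A, D, E

Derivation:
Contributions: A=31, C=25, D=31, E=31, F=22
Folded: B
Pot levels (distinct totals of non-folded players): 22, 25, 31
Layer 1-22: 22 each from A, C, D, E, F = 22*5 = 110 chips; eligible A, C, D, E, F
Layer 23-25: 3 each from A, C, D, E = 3*4 = 12 chips; eligible A, C, D, E
Layer 26-31: 6 each from A, D, E = 6*3 = 18 chips; eligible A, D, E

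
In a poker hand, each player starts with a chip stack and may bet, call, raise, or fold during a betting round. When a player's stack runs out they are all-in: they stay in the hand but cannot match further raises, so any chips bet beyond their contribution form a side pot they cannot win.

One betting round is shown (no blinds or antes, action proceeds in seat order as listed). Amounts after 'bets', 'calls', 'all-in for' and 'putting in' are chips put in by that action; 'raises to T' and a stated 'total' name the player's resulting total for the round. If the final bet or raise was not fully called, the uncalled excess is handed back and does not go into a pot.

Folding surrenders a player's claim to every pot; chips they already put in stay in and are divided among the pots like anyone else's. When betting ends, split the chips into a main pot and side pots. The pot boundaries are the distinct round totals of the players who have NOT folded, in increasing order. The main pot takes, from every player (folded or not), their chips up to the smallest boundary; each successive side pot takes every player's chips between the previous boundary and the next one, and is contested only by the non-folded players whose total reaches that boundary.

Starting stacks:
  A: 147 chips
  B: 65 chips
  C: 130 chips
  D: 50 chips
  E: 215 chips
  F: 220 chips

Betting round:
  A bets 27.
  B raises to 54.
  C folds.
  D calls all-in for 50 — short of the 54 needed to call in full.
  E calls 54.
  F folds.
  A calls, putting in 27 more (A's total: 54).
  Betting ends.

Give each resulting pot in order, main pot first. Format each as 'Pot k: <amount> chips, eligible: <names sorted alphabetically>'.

Contributions: A=54, B=54, D=50, E=54
Folded: C, F
Pot levels (distinct totals of non-folded players): 50, 54
Layer 1-50: 50 each from A, B, D, E = 50*4 = 200 chips; eligible A, B, D, E
Layer 51-54: 4 each from A, B, E = 4*3 = 12 chips; eligible A, B, E

Pot 1: 200 chips, eligible: A, B, D, E
Pot 2: 12 chips, eligible: A, B, E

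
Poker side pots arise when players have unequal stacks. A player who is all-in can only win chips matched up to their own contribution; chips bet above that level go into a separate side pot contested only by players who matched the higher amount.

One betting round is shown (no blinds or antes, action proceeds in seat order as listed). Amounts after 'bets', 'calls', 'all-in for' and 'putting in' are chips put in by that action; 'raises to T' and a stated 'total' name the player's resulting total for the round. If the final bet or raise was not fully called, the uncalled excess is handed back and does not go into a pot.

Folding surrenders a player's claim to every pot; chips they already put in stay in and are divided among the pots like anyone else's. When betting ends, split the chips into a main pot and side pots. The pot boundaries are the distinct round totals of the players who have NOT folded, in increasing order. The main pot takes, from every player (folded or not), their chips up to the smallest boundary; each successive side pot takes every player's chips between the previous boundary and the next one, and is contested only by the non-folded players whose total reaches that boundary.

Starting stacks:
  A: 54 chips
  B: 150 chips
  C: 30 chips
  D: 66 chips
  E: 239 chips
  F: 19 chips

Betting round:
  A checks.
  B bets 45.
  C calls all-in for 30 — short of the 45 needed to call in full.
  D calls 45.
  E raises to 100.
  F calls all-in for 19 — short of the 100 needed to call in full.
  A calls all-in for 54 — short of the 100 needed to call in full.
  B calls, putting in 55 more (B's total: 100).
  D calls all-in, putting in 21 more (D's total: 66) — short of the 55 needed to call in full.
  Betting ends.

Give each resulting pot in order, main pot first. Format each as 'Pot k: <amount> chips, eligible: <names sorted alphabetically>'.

Contributions: A=54, B=100, C=30, D=66, E=100, F=19
Pot levels (distinct totals of non-folded players): 19, 30, 54, 66, 100
Layer 1-19: 19 each from A, B, C, D, E, F = 19*6 = 114 chips; eligible A, B, C, D, E, F
Layer 20-30: 11 each from A, B, C, D, E = 11*5 = 55 chips; eligible A, B, C, D, E
Layer 31-54: 24 each from A, B, D, E = 24*4 = 96 chips; eligible A, B, D, E
Layer 55-66: 12 each from B, D, E = 12*3 = 36 chips; eligible B, D, E
Layer 67-100: 34 each from B, E = 34*2 = 68 chips; eligible B, E

Pot 1: 114 chips, eligible: A, B, C, D, E, F
Pot 2: 55 chips, eligible: A, B, C, D, E
Pot 3: 96 chips, eligible: A, B, D, E
Pot 4: 36 chips, eligible: B, D, E
Pot 5: 68 chips, eligible: B, E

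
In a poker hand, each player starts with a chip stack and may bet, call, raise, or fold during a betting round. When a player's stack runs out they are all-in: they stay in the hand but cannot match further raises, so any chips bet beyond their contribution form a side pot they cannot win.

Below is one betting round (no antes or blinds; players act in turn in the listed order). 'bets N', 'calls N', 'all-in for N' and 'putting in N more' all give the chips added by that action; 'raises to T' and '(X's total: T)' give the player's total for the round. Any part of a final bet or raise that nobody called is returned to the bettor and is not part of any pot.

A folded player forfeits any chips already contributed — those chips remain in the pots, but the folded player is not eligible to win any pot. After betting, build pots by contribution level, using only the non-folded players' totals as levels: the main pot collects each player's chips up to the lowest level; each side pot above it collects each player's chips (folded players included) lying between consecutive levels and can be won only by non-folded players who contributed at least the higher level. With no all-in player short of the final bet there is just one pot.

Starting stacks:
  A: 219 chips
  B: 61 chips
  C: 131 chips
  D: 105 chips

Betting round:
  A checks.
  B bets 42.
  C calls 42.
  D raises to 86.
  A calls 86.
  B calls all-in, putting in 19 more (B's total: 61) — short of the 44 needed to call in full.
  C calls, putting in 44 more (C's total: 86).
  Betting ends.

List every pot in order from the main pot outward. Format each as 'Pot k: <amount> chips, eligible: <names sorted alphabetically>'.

Pot 1: 244 chips, eligible: A, B, C, D
Pot 2: 75 chips, eligible: A, C, D

Derivation:
Contributions: A=86, B=61, C=86, D=86
Pot levels (distinct totals of non-folded players): 61, 86
Layer 1-61: 61 each from A, B, C, D = 61*4 = 244 chips; eligible A, B, C, D
Layer 62-86: 25 each from A, C, D = 25*3 = 75 chips; eligible A, C, D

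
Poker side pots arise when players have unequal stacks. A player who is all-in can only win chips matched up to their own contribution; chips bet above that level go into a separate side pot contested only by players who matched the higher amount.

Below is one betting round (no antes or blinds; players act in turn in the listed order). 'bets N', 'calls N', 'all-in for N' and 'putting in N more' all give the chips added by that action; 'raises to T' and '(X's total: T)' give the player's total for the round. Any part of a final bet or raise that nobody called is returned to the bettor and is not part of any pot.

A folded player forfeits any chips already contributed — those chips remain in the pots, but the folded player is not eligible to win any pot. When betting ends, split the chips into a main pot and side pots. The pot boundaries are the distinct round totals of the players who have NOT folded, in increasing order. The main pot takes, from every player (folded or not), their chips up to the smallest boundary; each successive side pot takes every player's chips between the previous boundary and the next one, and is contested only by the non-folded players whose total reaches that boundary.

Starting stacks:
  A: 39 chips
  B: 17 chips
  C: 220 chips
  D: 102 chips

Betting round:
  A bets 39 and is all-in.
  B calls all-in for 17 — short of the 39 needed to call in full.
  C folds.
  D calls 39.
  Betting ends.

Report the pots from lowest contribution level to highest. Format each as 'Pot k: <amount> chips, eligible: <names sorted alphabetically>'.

Contributions: A=39, B=17, D=39
Folded: C
Pot levels (distinct totals of non-folded players): 17, 39
Layer 1-17: 17 each from A, B, D = 17*3 = 51 chips; eligible A, B, D
Layer 18-39: 22 each from A, D = 22*2 = 44 chips; eligible A, D

Pot 1: 51 chips, eligible: A, B, D
Pot 2: 44 chips, eligible: A, D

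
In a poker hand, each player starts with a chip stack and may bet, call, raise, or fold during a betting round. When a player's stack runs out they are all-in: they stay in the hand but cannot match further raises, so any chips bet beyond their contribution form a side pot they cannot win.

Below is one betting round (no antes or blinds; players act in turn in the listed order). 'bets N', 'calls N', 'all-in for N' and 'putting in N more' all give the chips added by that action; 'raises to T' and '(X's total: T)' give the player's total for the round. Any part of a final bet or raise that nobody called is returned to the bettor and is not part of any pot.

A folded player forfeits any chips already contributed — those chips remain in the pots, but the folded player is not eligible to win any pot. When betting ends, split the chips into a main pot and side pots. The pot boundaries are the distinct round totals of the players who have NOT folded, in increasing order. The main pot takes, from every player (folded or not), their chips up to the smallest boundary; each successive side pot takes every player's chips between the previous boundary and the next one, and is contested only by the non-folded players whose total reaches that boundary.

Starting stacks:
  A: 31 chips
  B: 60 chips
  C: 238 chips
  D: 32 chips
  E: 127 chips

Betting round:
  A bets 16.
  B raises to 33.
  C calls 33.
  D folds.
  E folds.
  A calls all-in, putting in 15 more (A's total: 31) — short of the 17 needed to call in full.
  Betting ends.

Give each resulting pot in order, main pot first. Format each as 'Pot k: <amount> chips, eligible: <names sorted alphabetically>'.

Contributions: A=31, B=33, C=33
Folded: D, E
Pot levels (distinct totals of non-folded players): 31, 33
Layer 1-31: 31 each from A, B, C = 31*3 = 93 chips; eligible A, B, C
Layer 32-33: 2 each from B, C = 2*2 = 4 chips; eligible B, C

Pot 1: 93 chips, eligible: A, B, C
Pot 2: 4 chips, eligible: B, C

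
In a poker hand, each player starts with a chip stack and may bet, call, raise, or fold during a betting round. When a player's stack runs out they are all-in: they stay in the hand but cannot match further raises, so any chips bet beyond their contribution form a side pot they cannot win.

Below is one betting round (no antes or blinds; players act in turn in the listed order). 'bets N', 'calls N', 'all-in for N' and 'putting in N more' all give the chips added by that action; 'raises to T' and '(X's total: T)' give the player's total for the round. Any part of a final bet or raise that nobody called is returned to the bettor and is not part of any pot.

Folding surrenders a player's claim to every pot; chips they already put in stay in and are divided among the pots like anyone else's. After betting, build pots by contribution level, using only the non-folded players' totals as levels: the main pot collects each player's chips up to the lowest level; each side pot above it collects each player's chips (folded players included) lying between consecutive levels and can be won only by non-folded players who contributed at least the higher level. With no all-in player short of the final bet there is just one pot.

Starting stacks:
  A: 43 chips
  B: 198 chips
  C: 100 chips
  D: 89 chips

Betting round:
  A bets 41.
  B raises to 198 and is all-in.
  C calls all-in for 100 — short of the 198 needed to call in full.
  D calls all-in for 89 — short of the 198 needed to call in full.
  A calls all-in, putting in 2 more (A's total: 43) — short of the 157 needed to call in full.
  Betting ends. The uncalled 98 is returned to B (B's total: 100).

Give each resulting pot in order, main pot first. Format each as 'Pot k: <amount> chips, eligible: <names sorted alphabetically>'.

Pot 1: 172 chips, eligible: A, B, C, D
Pot 2: 138 chips, eligible: B, C, D
Pot 3: 22 chips, eligible: B, C

Derivation:
Contributions (after 98 returned to B): A=43, B=100, C=100, D=89
Pot levels (distinct totals of non-folded players): 43, 89, 100
Layer 1-43: 43 each from A, B, C, D = 43*4 = 172 chips; eligible A, B, C, D
Layer 44-89: 46 each from B, C, D = 46*3 = 138 chips; eligible B, C, D
Layer 90-100: 11 each from B, C = 11*2 = 22 chips; eligible B, C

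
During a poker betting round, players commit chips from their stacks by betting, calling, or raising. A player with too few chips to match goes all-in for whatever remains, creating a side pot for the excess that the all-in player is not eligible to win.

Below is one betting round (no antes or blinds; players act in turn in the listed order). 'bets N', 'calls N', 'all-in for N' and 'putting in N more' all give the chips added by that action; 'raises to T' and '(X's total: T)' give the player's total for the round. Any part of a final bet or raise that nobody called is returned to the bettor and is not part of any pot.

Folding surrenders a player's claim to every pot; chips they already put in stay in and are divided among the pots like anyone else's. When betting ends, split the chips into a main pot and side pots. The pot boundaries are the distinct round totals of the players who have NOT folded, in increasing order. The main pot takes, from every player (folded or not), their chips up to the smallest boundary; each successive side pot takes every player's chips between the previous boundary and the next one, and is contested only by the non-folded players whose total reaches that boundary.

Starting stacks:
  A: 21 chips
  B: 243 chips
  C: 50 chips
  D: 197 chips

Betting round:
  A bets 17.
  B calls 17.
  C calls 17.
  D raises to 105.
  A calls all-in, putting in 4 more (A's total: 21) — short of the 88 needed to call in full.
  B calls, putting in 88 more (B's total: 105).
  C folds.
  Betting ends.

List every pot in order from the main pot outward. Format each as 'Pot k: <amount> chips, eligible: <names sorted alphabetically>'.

Contributions: A=21, B=105, C=17, D=105
Folded: C
Pot levels (distinct totals of non-folded players): 21, 105
Layer 1-21: A 21 + B 21 + C 17 + D 21 = 80 chips; eligible A, B, D
Layer 22-105: 84 each from B, D = 84*2 = 168 chips; eligible B, D

Pot 1: 80 chips, eligible: A, B, D
Pot 2: 168 chips, eligible: B, D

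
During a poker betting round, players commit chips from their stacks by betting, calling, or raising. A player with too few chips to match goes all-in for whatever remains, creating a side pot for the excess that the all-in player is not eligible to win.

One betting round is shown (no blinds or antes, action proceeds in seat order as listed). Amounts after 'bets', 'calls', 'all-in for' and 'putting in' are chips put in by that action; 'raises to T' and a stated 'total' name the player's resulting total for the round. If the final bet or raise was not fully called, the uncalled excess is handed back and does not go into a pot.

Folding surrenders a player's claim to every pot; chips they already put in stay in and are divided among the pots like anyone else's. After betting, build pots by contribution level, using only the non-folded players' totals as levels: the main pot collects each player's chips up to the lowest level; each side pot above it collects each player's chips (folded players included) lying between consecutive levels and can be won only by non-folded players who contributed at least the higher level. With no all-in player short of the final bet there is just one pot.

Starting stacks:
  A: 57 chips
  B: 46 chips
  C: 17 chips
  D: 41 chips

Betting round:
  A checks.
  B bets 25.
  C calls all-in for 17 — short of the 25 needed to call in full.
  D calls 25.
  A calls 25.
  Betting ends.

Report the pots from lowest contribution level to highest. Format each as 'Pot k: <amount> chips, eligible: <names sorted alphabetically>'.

Contributions: A=25, B=25, C=17, D=25
Pot levels (distinct totals of non-folded players): 17, 25
Layer 1-17: 17 each from A, B, C, D = 17*4 = 68 chips; eligible A, B, C, D
Layer 18-25: 8 each from A, B, D = 8*3 = 24 chips; eligible A, B, D

Pot 1: 68 chips, eligible: A, B, C, D
Pot 2: 24 chips, eligible: A, B, D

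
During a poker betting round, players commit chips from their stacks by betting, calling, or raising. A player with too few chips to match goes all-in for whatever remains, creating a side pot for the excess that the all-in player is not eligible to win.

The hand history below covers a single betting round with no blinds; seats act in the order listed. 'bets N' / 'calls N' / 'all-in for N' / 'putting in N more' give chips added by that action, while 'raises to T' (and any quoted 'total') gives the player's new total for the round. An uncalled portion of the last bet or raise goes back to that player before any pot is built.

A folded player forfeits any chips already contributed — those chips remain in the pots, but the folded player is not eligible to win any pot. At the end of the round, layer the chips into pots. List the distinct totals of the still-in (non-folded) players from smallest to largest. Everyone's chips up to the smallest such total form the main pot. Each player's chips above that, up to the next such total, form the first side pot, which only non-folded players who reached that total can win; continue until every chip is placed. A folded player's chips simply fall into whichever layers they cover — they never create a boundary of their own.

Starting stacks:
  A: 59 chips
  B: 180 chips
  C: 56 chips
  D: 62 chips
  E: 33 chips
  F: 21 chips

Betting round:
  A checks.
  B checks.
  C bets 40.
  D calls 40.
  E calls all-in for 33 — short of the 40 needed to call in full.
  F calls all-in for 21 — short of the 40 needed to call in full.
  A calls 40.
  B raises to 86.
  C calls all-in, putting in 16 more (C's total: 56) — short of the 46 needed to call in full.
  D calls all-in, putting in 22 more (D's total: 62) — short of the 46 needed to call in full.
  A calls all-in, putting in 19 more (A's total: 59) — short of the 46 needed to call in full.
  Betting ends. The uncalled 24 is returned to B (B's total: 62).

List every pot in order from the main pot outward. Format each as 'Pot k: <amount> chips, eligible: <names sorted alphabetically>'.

Pot 1: 126 chips, eligible: A, B, C, D, E, F
Pot 2: 60 chips, eligible: A, B, C, D, E
Pot 3: 92 chips, eligible: A, B, C, D
Pot 4: 9 chips, eligible: A, B, D
Pot 5: 6 chips, eligible: B, D

Derivation:
Contributions (after 24 returned to B): A=59, B=62, C=56, D=62, E=33, F=21
Pot levels (distinct totals of non-folded players): 21, 33, 56, 59, 62
Layer 1-21: 21 each from A, B, C, D, E, F = 21*6 = 126 chips; eligible A, B, C, D, E, F
Layer 22-33: 12 each from A, B, C, D, E = 12*5 = 60 chips; eligible A, B, C, D, E
Layer 34-56: 23 each from A, B, C, D = 23*4 = 92 chips; eligible A, B, C, D
Layer 57-59: 3 each from A, B, D = 3*3 = 9 chips; eligible A, B, D
Layer 60-62: 3 each from B, D = 3*2 = 6 chips; eligible B, D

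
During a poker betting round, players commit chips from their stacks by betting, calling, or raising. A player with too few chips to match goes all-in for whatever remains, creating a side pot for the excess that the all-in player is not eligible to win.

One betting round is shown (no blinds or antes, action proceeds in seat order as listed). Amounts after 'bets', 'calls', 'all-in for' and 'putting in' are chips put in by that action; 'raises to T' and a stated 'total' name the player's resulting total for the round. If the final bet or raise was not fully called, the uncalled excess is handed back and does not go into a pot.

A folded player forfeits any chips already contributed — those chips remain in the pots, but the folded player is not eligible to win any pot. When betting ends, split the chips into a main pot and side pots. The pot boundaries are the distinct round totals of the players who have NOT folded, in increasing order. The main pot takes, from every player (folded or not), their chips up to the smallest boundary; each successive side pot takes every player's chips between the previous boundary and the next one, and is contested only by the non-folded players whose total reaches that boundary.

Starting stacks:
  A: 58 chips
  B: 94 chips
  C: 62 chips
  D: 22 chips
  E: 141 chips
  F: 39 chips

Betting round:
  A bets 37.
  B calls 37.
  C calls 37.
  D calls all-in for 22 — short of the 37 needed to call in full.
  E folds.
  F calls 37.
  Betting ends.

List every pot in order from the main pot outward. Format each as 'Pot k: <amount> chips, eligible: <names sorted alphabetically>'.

Contributions: A=37, B=37, C=37, D=22, F=37
Folded: E
Pot levels (distinct totals of non-folded players): 22, 37
Layer 1-22: 22 each from A, B, C, D, F = 22*5 = 110 chips; eligible A, B, C, D, F
Layer 23-37: 15 each from A, B, C, F = 15*4 = 60 chips; eligible A, B, C, F

Pot 1: 110 chips, eligible: A, B, C, D, F
Pot 2: 60 chips, eligible: A, B, C, F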